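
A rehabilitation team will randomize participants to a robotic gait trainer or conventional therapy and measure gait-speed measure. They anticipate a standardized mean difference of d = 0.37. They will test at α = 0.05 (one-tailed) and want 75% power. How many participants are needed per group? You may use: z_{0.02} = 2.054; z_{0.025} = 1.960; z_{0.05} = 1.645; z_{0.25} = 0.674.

n = 79 per group

For two independent groups with equal n: n = 2·((z_{α} + z_β) / d)².
z_{α} + z_β = 1.645 + 0.674 = 2.319.
n = 2 × (2.319 / 0.37)² = 2 × 6.268² = 2 × 39.28 = 78.6.
Round up to the next whole participant.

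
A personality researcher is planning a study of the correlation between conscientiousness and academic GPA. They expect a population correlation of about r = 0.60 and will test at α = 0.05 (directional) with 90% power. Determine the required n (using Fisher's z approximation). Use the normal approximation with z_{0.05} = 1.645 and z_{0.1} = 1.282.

Fisher's z: C = ½·ln((1+r)/(1−r)) = ½·ln(4.0000) = 0.6931.
n = ((z_{α} + z_β)/C)² + 3.
(1.645 + 1.282) / 0.6931 = 2.927 / 0.6931 = 4.223.
n = 4.223² + 3 = 17.83 + 3 = 20.8.
Round up.

n = 21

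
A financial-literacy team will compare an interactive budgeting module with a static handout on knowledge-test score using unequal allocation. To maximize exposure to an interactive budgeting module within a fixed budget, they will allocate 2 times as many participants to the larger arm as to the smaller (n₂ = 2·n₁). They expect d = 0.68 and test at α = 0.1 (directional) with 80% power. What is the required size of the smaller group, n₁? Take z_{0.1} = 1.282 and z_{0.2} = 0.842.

With allocation ratio k = n₂/n₁ = 2, Var(x̄₁−x̄₂) = σ²(1/n₁ + 1/(k·n₁)) = σ²·(k+1)/(k·n₁).
So n₁ = (1 + 1/k)·((z_{α} + z_β)/d)² = 1.500 × (2.124/0.68)².
n₁ = 1.500 × 9.76 = 14.6.
Round up: n₁ = 15, giving n₂ = 2 × 15 = 30.

n₁ = 15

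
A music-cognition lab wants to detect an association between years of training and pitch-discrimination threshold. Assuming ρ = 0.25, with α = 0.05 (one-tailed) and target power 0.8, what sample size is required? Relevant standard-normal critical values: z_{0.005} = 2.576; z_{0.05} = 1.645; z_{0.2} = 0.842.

Fisher's z: C = ½·ln((1+r)/(1−r)) = ½·ln(1.6667) = 0.2554.
n = ((z_{α} + z_β)/C)² + 3.
(1.645 + 0.842) / 0.2554 = 2.487 / 0.2554 = 9.738.
n = 9.738² + 3 = 94.82 + 3 = 97.8.
Round up.

n = 98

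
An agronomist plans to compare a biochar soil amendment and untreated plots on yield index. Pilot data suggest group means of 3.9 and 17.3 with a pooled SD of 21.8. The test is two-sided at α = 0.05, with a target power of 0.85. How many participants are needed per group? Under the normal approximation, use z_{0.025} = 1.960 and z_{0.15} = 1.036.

Cohen's d = |M₁ − M₂| / SD_pooled = |3.9 − 17.3| / 21.8 = 13.4 / 21.8 = 0.615.
For two independent groups with equal n: n = 2·((z_{α/2} + z_β) / d)².
z_{α/2} + z_β = 1.960 + 1.036 = 2.996.
n = 2 × (2.996 / 0.615)² = 2 × 4.872² = 2 × 23.73 = 47.5.
Round up to the next whole participant.

n = 48 per group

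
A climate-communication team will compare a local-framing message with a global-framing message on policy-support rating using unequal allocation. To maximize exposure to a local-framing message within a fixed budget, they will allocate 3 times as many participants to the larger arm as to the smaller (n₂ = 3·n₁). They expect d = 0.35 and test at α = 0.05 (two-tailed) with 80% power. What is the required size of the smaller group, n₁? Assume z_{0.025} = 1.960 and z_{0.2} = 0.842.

n₁ = 86

With allocation ratio k = n₂/n₁ = 3, Var(x̄₁−x̄₂) = σ²(1/n₁ + 1/(k·n₁)) = σ²·(k+1)/(k·n₁).
So n₁ = (1 + 1/k)·((z_{α/2} + z_β)/d)² = 1.333 × (2.802/0.35)².
n₁ = 1.333 × 64.09 = 85.5.
Round up: n₁ = 86, giving n₂ = 3 × 86 = 258.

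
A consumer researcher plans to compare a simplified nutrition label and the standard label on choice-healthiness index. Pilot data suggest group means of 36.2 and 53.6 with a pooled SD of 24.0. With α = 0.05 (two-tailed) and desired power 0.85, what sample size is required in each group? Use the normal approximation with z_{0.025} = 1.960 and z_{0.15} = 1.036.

n = 35 per group

Cohen's d = |M₁ − M₂| / SD_pooled = |36.2 − 53.6| / 24.0 = 17.4 / 24.0 = 0.725.
For two independent groups with equal n: n = 2·((z_{α/2} + z_β) / d)².
z_{α/2} + z_β = 1.960 + 1.036 = 2.996.
n = 2 × (2.996 / 0.725)² = 2 × 4.132² = 2 × 17.08 = 34.2.
Round up to the next whole participant.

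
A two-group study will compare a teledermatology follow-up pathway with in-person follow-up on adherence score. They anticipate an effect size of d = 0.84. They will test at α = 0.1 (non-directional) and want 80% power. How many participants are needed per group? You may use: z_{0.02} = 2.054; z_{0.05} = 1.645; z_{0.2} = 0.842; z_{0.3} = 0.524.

n = 18 per group

For two independent groups with equal n: n = 2·((z_{α/2} + z_β) / d)².
z_{α/2} + z_β = 1.645 + 0.842 = 2.487.
n = 2 × (2.487 / 0.84)² = 2 × 2.961² = 2 × 8.77 = 17.5.
Round up to the next whole participant.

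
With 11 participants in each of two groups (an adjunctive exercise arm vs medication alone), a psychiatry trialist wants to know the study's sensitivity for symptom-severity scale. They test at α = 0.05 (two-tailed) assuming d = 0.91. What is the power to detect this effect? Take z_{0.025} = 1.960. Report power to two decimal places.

power ≈ 0.57

For two equal groups, power = Φ(d·√(n/2) − z_{α/2}).
d·√(n/2) = 0.91 × √(11/2) = 0.91 × 2.345 = 2.134.
z_β = 2.134 − 1.960 = 0.174.
Power = Φ(0.174) = 0.569.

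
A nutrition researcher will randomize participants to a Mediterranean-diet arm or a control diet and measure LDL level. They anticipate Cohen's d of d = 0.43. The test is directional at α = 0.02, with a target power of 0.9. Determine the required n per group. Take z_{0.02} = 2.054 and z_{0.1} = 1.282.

For two independent groups with equal n: n = 2·((z_{α} + z_β) / d)².
z_{α} + z_β = 2.054 + 1.282 = 3.336.
n = 2 × (3.336 / 0.43)² = 2 × 7.758² = 2 × 60.19 = 120.4.
Round up to the next whole participant.

n = 121 per group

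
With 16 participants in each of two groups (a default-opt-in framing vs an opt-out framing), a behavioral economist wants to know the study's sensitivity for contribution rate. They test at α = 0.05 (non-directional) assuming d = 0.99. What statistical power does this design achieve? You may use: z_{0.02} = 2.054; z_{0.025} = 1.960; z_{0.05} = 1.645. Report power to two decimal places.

power ≈ 0.80

For two equal groups, power = Φ(d·√(n/2) − z_{α/2}).
d·√(n/2) = 0.99 × √(16/2) = 0.99 × 2.828 = 2.800.
z_β = 2.800 − 1.960 = 0.840.
Power = Φ(0.840) = 0.800.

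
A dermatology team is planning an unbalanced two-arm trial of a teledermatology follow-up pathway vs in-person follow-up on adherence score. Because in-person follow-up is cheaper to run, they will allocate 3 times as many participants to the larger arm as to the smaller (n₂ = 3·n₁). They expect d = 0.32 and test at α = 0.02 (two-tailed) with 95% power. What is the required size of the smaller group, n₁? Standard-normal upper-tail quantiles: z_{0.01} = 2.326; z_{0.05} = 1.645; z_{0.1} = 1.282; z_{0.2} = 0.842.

With allocation ratio k = n₂/n₁ = 3, Var(x̄₁−x̄₂) = σ²(1/n₁ + 1/(k·n₁)) = σ²·(k+1)/(k·n₁).
So n₁ = (1 + 1/k)·((z_{α/2} + z_β)/d)² = 1.333 × (3.971/0.32)².
n₁ = 1.333 × 153.99 = 205.3.
Round up: n₁ = 206, giving n₂ = 3 × 206 = 618.

n₁ = 206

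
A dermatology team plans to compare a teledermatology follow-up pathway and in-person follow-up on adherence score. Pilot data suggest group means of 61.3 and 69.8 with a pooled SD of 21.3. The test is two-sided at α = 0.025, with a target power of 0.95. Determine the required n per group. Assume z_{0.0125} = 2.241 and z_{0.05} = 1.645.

Cohen's d = |M₁ − M₂| / SD_pooled = |61.3 − 69.8| / 21.3 = 8.5 / 21.3 = 0.399.
For two independent groups with equal n: n = 2·((z_{α/2} + z_β) / d)².
z_{α/2} + z_β = 2.241 + 1.645 = 3.886.
n = 2 × (3.886 / 0.399)² = 2 × 9.739² = 2 × 94.85 = 189.7.
Round up to the next whole participant.

n = 190 per group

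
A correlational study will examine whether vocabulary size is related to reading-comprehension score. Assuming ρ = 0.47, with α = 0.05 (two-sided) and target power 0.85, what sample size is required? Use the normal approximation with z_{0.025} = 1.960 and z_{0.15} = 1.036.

Fisher's z: C = ½·ln((1+r)/(1−r)) = ½·ln(2.7736) = 0.5101.
n = ((z_{α/2} + z_β)/C)² + 3.
(1.960 + 1.036) / 0.5101 = 2.996 / 0.5101 = 5.873.
n = 5.873² + 3 = 34.50 + 3 = 37.5.
Round up.

n = 38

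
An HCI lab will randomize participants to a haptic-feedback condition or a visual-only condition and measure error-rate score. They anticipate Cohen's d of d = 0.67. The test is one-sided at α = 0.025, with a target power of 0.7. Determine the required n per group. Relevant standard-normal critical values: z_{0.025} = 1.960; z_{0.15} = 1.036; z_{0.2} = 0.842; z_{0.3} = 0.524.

For two independent groups with equal n: n = 2·((z_{α} + z_β) / d)².
z_{α} + z_β = 1.960 + 0.524 = 2.484.
n = 2 × (2.484 / 0.67)² = 2 × 3.707² = 2 × 13.75 = 27.5.
Round up to the next whole participant.

n = 28 per group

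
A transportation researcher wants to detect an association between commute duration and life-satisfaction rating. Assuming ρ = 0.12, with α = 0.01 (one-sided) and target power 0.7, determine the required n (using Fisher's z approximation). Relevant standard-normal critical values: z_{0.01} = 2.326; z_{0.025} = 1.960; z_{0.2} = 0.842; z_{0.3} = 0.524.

Fisher's z: C = ½·ln((1+r)/(1−r)) = ½·ln(1.2727) = 0.1206.
n = ((z_{α} + z_β)/C)² + 3.
(2.326 + 0.524) / 0.1206 = 2.850 / 0.1206 = 23.632.
n = 23.632² + 3 = 558.46 + 3 = 561.5.
Round up.

n = 562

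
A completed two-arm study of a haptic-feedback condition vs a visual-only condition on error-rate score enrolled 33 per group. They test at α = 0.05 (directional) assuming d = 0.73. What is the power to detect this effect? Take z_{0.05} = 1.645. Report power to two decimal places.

For two equal groups, power = Φ(d·√(n/2) − z_{α}).
d·√(n/2) = 0.73 × √(33/2) = 0.73 × 4.062 = 2.965.
z_β = 2.965 − 1.645 = 1.320.
Power = Φ(1.320) = 0.907.

power ≈ 0.91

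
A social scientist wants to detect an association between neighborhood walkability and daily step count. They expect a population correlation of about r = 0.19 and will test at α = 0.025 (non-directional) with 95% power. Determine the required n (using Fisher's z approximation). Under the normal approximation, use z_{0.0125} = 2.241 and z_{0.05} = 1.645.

n = 412

Fisher's z: C = ½·ln((1+r)/(1−r)) = ½·ln(1.4691) = 0.1923.
n = ((z_{α/2} + z_β)/C)² + 3.
(2.241 + 1.645) / 0.1923 = 3.886 / 0.1923 = 20.208.
n = 20.208² + 3 = 408.36 + 3 = 411.4.
Round up.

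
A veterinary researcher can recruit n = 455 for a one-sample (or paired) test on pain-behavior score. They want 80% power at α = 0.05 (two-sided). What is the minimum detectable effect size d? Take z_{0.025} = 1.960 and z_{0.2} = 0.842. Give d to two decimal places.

For a single sample (or paired design) of n = 455: d_min = (z_{α/2} + z_β)/√n.
z-sum = 1.960 + 0.842 = 2.802.
d_min = 2.802 / √455 = 2.802 / 21.331 = 0.131.

d_min ≈ 0.13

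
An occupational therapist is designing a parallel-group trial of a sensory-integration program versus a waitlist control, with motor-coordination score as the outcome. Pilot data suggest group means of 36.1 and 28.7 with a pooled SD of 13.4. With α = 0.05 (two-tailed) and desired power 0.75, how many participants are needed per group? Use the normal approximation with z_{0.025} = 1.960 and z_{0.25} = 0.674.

Cohen's d = |M₁ − M₂| / SD_pooled = |36.1 − 28.7| / 13.4 = 7.4 / 13.4 = 0.552.
For two independent groups with equal n: n = 2·((z_{α/2} + z_β) / d)².
z_{α/2} + z_β = 1.960 + 0.674 = 2.634.
n = 2 × (2.634 / 0.552)² = 2 × 4.772² = 2 × 22.77 = 45.5.
Round up to the next whole participant.

n = 46 per group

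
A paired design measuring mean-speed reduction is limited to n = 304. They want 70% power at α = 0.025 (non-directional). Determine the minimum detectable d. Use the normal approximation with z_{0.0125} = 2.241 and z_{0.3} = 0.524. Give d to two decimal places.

For a single sample (or paired design) of n = 304: d_min = (z_{α/2} + z_β)/√n.
z-sum = 2.241 + 0.524 = 2.765.
d_min = 2.765 / √304 = 2.765 / 17.436 = 0.159.

d_min ≈ 0.16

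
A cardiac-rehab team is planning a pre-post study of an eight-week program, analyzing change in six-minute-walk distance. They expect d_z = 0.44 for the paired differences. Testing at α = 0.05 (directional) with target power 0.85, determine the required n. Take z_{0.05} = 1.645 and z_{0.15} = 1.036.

n = 38 pairs

For a paired (one-sample on differences) test: n = ((z_{α} + z_β) / d)².
z_{α} + z_β = 1.645 + 1.036 = 2.681.
n = (2.681 / 0.44)² = 6.093² = 37.13.
Round up.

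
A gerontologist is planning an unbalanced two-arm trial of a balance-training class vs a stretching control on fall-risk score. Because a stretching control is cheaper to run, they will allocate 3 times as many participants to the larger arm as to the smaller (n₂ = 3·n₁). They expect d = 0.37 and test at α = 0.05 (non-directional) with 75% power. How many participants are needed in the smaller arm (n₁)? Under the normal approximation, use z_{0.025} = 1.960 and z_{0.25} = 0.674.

With allocation ratio k = n₂/n₁ = 3, Var(x̄₁−x̄₂) = σ²(1/n₁ + 1/(k·n₁)) = σ²·(k+1)/(k·n₁).
So n₁ = (1 + 1/k)·((z_{α/2} + z_β)/d)² = 1.333 × (2.634/0.37)².
n₁ = 1.333 × 50.68 = 67.6.
Round up: n₁ = 68, giving n₂ = 3 × 68 = 204.

n₁ = 68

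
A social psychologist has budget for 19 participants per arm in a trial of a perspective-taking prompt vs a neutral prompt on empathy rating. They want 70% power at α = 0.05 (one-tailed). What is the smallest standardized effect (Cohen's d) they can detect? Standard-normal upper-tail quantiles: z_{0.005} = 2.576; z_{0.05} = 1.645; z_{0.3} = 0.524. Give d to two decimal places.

d_min ≈ 0.70

For two independent groups of n = 19 each: d_min = (z_{α} + z_β)·√(2/n).
z-sum = 1.645 + 0.524 = 2.169.
d_min = 2.169 × √(2/19) = 2.169 × 0.3244 = 0.704.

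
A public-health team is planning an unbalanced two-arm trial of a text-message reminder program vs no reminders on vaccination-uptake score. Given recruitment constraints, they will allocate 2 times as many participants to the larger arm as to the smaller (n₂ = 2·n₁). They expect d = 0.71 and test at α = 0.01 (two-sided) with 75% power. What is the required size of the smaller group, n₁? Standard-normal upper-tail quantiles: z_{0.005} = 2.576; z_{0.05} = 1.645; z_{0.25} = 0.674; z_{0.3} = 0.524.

n₁ = 32

With allocation ratio k = n₂/n₁ = 2, Var(x̄₁−x̄₂) = σ²(1/n₁ + 1/(k·n₁)) = σ²·(k+1)/(k·n₁).
So n₁ = (1 + 1/k)·((z_{α/2} + z_β)/d)² = 1.500 × (3.250/0.71)².
n₁ = 1.500 × 20.95 = 31.4.
Round up: n₁ = 32, giving n₂ = 2 × 32 = 64.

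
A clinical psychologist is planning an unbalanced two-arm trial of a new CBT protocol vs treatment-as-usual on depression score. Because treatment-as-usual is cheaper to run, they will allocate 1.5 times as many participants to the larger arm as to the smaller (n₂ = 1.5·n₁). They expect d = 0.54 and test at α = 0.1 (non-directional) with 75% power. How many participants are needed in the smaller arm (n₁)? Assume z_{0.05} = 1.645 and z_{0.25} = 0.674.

n₁ = 31

With allocation ratio k = n₂/n₁ = 1.5, Var(x̄₁−x̄₂) = σ²(1/n₁ + 1/(k·n₁)) = σ²·(k+1)/(k·n₁).
So n₁ = (1 + 1/k)·((z_{α/2} + z_β)/d)² = 1.667 × (2.319/0.54)².
n₁ = 1.667 × 18.44 = 30.7.
Round up: n₁ = 31, giving n₂ = ⌈1.5 × 31⌉ = ⌈46.5⌉ = 47.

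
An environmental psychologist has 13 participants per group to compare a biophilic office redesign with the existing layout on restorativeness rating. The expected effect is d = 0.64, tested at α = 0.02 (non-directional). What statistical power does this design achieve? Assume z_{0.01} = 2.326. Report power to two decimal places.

For two equal groups, power = Φ(d·√(n/2) − z_{α/2}).
d·√(n/2) = 0.64 × √(13/2) = 0.64 × 2.550 = 1.632.
z_β = 1.632 − 2.326 = -0.694.
Power = Φ(-0.694) = 0.244.

power ≈ 0.24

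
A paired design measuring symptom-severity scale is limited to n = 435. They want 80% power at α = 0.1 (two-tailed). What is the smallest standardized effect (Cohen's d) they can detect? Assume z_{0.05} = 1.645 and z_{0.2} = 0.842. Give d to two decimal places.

d_min ≈ 0.12

For a single sample (or paired design) of n = 435: d_min = (z_{α/2} + z_β)/√n.
z-sum = 1.645 + 0.842 = 2.487.
d_min = 2.487 / √435 = 2.487 / 20.857 = 0.119.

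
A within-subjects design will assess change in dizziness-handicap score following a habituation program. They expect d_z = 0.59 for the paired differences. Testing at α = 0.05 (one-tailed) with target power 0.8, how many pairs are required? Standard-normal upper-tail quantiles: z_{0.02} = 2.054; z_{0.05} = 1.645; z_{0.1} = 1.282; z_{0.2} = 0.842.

For a paired (one-sample on differences) test: n = ((z_{α} + z_β) / d)².
z_{α} + z_β = 1.645 + 0.842 = 2.487.
n = (2.487 / 0.59)² = 4.215² = 17.77.
Round up.

n = 18 pairs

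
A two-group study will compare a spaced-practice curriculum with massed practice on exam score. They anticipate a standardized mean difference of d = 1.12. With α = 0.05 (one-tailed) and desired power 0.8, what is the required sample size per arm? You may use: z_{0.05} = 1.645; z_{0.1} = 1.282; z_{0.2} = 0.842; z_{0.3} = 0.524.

For two independent groups with equal n: n = 2·((z_{α} + z_β) / d)².
z_{α} + z_β = 1.645 + 0.842 = 2.487.
n = 2 × (2.487 / 1.12)² = 2 × 2.221² = 2 × 4.93 = 9.9.
Round up to the next whole participant.

n = 10 per group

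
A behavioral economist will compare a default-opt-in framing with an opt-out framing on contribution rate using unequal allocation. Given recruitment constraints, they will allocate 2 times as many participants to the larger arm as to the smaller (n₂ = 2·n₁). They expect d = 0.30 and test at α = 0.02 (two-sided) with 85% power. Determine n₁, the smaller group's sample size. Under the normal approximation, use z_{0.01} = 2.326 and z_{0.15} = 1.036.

With allocation ratio k = n₂/n₁ = 2, Var(x̄₁−x̄₂) = σ²(1/n₁ + 1/(k·n₁)) = σ²·(k+1)/(k·n₁).
So n₁ = (1 + 1/k)·((z_{α/2} + z_β)/d)² = 1.500 × (3.362/0.30)².
n₁ = 1.500 × 125.59 = 188.4.
Round up: n₁ = 189, giving n₂ = 2 × 189 = 378.

n₁ = 189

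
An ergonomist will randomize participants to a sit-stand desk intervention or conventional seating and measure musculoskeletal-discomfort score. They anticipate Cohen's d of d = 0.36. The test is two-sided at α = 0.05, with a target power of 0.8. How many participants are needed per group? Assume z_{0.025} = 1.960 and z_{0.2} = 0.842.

For two independent groups with equal n: n = 2·((z_{α/2} + z_β) / d)².
z_{α/2} + z_β = 1.960 + 0.842 = 2.802.
n = 2 × (2.802 / 0.36)² = 2 × 7.783² = 2 × 60.58 = 121.2.
Round up to the next whole participant.

n = 122 per group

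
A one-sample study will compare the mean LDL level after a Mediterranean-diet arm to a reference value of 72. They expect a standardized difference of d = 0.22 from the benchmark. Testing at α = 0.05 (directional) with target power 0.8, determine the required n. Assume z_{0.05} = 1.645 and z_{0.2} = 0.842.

For a one-sample test: n = ((z_{α} + z_β) / d)².
z_{α} + z_β = 1.645 + 0.842 = 2.487.
n = (2.487 / 0.22)² = 11.305² = 127.79.
Round up.

n = 128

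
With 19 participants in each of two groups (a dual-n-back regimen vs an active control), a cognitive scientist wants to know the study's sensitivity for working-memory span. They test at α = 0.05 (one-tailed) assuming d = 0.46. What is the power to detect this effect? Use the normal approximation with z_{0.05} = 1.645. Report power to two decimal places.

power ≈ 0.41

For two equal groups, power = Φ(d·√(n/2) − z_{α}).
d·√(n/2) = 0.46 × √(19/2) = 0.46 × 3.082 = 1.418.
z_β = 1.418 − 1.645 = -0.227.
Power = Φ(-0.227) = 0.410.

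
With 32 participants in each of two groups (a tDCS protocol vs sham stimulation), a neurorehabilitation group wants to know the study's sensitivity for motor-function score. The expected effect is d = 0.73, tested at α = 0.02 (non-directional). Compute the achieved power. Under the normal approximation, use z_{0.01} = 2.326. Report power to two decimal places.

power ≈ 0.72

For two equal groups, power = Φ(d·√(n/2) − z_{α/2}).
d·√(n/2) = 0.73 × √(32/2) = 0.73 × 4.000 = 2.920.
z_β = 2.920 − 2.326 = 0.594.
Power = Φ(0.594) = 0.724.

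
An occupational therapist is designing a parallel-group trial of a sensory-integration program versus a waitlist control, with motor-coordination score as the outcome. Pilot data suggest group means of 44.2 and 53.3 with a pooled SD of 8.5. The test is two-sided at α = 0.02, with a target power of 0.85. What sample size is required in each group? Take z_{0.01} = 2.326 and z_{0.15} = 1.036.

Cohen's d = |M₁ − M₂| / SD_pooled = |44.2 − 53.3| / 8.5 = 9.1 / 8.5 = 1.071.
For two independent groups with equal n: n = 2·((z_{α/2} + z_β) / d)².
z_{α/2} + z_β = 2.326 + 1.036 = 3.362.
n = 2 × (3.362 / 1.071)² = 2 × 3.139² = 2 × 9.85 = 19.7.
Round up to the next whole participant.

n = 20 per group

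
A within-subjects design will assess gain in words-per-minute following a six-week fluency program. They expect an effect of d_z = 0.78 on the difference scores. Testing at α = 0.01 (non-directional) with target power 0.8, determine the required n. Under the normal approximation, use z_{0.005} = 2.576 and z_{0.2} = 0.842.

n = 20 pairs

For a paired (one-sample on differences) test: n = ((z_{α/2} + z_β) / d)².
z_{α/2} + z_β = 2.576 + 0.842 = 3.418.
n = (3.418 / 0.78)² = 4.382² = 19.20.
Round up.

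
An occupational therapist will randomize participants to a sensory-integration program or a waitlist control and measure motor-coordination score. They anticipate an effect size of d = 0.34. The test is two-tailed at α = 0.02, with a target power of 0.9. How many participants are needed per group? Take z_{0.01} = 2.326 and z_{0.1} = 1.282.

For two independent groups with equal n: n = 2·((z_{α/2} + z_β) / d)².
z_{α/2} + z_β = 2.326 + 1.282 = 3.608.
n = 2 × (3.608 / 0.34)² = 2 × 10.612² = 2 × 112.61 = 225.2.
Round up to the next whole participant.

n = 226 per group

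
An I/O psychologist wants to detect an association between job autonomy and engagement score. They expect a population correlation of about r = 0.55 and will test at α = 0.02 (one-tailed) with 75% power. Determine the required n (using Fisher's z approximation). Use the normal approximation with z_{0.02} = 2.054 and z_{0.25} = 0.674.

Fisher's z: C = ½·ln((1+r)/(1−r)) = ½·ln(3.4444) = 0.6184.
n = ((z_{α} + z_β)/C)² + 3.
(2.054 + 0.674) / 0.6184 = 2.728 / 0.6184 = 4.411.
n = 4.411² + 3 = 19.46 + 3 = 22.5.
Round up.

n = 23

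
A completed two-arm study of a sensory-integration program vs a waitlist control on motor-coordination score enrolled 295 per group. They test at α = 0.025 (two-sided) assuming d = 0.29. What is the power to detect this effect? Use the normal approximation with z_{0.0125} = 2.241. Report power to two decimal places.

For two equal groups, power = Φ(d·√(n/2) − z_{α/2}).
d·√(n/2) = 0.29 × √(295/2) = 0.29 × 12.145 = 3.522.
z_β = 3.522 − 2.241 = 1.281.
Power = Φ(1.281) = 0.900.

power ≈ 0.90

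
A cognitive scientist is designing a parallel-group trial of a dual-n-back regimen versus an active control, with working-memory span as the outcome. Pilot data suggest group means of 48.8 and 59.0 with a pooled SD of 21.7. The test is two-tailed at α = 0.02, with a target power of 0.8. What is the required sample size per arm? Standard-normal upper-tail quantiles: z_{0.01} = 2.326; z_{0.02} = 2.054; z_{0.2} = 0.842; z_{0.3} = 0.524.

Cohen's d = |M₁ − M₂| / SD_pooled = |48.8 − 59.0| / 21.7 = 10.2 / 21.7 = 0.470.
For two independent groups with equal n: n = 2·((z_{α/2} + z_β) / d)².
z_{α/2} + z_β = 2.326 + 0.842 = 3.168.
n = 2 × (3.168 / 0.470)² = 2 × 6.740² = 2 × 45.43 = 90.9.
Round up to the next whole participant.

n = 91 per group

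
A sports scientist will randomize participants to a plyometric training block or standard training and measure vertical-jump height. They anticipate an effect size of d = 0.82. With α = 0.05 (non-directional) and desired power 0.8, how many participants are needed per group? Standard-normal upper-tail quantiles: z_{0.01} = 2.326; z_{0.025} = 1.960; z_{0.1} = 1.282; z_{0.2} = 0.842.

n = 24 per group

For two independent groups with equal n: n = 2·((z_{α/2} + z_β) / d)².
z_{α/2} + z_β = 1.960 + 0.842 = 2.802.
n = 2 × (2.802 / 0.82)² = 2 × 3.417² = 2 × 11.68 = 23.4.
Round up to the next whole participant.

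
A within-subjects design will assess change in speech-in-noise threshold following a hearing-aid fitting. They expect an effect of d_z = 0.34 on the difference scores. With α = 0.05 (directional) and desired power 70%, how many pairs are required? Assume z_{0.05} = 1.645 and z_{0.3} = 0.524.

n = 41 pairs

For a paired (one-sample on differences) test: n = ((z_{α} + z_β) / d)².
z_{α} + z_β = 1.645 + 0.524 = 2.169.
n = (2.169 / 0.34)² = 6.379² = 40.70.
Round up.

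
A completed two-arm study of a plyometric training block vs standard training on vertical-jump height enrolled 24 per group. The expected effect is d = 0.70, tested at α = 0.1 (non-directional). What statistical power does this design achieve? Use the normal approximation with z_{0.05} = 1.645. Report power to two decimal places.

For two equal groups, power = Φ(d·√(n/2) − z_{α/2}).
d·√(n/2) = 0.70 × √(24/2) = 0.70 × 3.464 = 2.425.
z_β = 2.425 − 1.645 = 0.780.
Power = Φ(0.780) = 0.782.

power ≈ 0.78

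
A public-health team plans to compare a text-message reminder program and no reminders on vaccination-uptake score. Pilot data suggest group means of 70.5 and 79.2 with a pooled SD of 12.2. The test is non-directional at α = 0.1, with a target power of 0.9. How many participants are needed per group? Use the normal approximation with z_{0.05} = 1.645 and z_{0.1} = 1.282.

n = 34 per group

Cohen's d = |M₁ − M₂| / SD_pooled = |70.5 − 79.2| / 12.2 = 8.7 / 12.2 = 0.713.
For two independent groups with equal n: n = 2·((z_{α/2} + z_β) / d)².
z_{α/2} + z_β = 1.645 + 1.282 = 2.927.
n = 2 × (2.927 / 0.713)² = 2 × 4.105² = 2 × 16.85 = 33.7.
Round up to the next whole participant.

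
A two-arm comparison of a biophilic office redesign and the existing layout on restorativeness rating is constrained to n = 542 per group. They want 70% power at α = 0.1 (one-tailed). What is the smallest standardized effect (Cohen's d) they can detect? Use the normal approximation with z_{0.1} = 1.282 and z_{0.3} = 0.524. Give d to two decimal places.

d_min ≈ 0.11

For two independent groups of n = 542 each: d_min = (z_{α} + z_β)·√(2/n).
z-sum = 1.282 + 0.524 = 1.806.
d_min = 1.806 × √(2/542) = 1.806 × 0.0607 = 0.110.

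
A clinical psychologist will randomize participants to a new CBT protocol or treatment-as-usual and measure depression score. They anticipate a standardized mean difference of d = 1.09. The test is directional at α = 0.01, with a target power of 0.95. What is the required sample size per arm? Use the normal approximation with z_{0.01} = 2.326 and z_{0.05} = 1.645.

n = 27 per group

For two independent groups with equal n: n = 2·((z_{α} + z_β) / d)².
z_{α} + z_β = 2.326 + 1.645 = 3.971.
n = 2 × (3.971 / 1.09)² = 2 × 3.643² = 2 × 13.27 = 26.5.
Round up to the next whole participant.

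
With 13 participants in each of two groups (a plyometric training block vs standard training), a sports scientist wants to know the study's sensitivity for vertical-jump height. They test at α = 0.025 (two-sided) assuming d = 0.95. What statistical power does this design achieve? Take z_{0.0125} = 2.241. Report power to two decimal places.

power ≈ 0.57

For two equal groups, power = Φ(d·√(n/2) − z_{α/2}).
d·√(n/2) = 0.95 × √(13/2) = 0.95 × 2.550 = 2.422.
z_β = 2.422 − 2.241 = 0.181.
Power = Φ(0.181) = 0.572.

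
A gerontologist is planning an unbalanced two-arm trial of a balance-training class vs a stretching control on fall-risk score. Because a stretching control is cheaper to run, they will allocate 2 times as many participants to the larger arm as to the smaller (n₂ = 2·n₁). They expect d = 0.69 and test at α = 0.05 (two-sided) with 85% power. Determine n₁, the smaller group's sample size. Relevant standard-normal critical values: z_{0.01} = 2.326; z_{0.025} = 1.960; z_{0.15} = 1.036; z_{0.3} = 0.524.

With allocation ratio k = n₂/n₁ = 2, Var(x̄₁−x̄₂) = σ²(1/n₁ + 1/(k·n₁)) = σ²·(k+1)/(k·n₁).
So n₁ = (1 + 1/k)·((z_{α/2} + z_β)/d)² = 1.500 × (2.996/0.69)².
n₁ = 1.500 × 18.85 = 28.3.
Round up: n₁ = 29, giving n₂ = 2 × 29 = 58.

n₁ = 29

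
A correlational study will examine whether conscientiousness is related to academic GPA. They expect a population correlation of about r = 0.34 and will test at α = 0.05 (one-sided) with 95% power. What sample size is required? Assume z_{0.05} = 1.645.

n = 90

Fisher's z: C = ½·ln((1+r)/(1−r)) = ½·ln(2.0303) = 0.3541.
n = ((z_{α} + z_β)/C)² + 3.
(1.645 + 1.645) / 0.3541 = 3.290 / 0.3541 = 9.291.
n = 9.291² + 3 = 86.33 + 3 = 89.3.
Round up.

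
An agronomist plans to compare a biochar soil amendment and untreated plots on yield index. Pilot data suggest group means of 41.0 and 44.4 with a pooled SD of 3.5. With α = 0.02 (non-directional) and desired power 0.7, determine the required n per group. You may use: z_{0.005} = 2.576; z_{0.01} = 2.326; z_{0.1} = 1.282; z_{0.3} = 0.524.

n = 18 per group

Cohen's d = |M₁ − M₂| / SD_pooled = |41.0 − 44.4| / 3.5 = 3.4 / 3.5 = 0.971.
For two independent groups with equal n: n = 2·((z_{α/2} + z_β) / d)².
z_{α/2} + z_β = 2.326 + 0.524 = 2.850.
n = 2 × (2.850 / 0.971)² = 2 × 2.935² = 2 × 8.61 = 17.2.
Round up to the next whole participant.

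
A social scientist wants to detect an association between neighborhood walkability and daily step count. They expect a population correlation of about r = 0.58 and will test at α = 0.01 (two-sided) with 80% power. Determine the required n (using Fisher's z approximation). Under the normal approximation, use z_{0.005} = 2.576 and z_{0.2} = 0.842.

n = 30

Fisher's z: C = ½·ln((1+r)/(1−r)) = ½·ln(3.7619) = 0.6625.
n = ((z_{α/2} + z_β)/C)² + 3.
(2.576 + 0.842) / 0.6625 = 3.418 / 0.6625 = 5.159.
n = 5.159² + 3 = 26.62 + 3 = 29.6.
Round up.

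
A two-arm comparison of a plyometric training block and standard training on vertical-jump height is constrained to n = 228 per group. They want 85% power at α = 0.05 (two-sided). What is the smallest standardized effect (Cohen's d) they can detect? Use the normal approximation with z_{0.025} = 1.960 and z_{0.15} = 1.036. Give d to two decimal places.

For two independent groups of n = 228 each: d_min = (z_{α/2} + z_β)·√(2/n).
z-sum = 1.960 + 1.036 = 2.996.
d_min = 2.996 × √(2/228) = 2.996 × 0.0937 = 0.281.

d_min ≈ 0.28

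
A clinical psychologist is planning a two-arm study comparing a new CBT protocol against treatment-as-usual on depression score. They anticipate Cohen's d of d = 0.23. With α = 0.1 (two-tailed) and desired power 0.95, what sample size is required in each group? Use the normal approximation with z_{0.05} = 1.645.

For two independent groups with equal n: n = 2·((z_{α/2} + z_β) / d)².
z_{α/2} + z_β = 1.645 + 1.645 = 3.290.
n = 2 × (3.290 / 0.23)² = 2 × 14.304² = 2 × 204.61 = 409.2.
Round up to the next whole participant.

n = 410 per group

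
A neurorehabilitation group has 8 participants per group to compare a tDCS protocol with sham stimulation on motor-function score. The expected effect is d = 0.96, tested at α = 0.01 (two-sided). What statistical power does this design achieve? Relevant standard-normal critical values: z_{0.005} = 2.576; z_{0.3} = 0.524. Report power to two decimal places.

For two equal groups, power = Φ(d·√(n/2) − z_{α/2}).
d·√(n/2) = 0.96 × √(8/2) = 0.96 × 2.000 = 1.920.
z_β = 1.920 − 2.576 = -0.656.
Power = Φ(-0.656) = 0.256.

power ≈ 0.26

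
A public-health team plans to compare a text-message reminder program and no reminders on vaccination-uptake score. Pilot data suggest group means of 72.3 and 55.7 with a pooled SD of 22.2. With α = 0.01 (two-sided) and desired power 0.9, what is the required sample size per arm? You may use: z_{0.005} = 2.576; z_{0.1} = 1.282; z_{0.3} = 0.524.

n = 54 per group

Cohen's d = |M₁ − M₂| / SD_pooled = |72.3 − 55.7| / 22.2 = 16.6 / 22.2 = 0.748.
For two independent groups with equal n: n = 2·((z_{α/2} + z_β) / d)².
z_{α/2} + z_β = 2.576 + 1.282 = 3.858.
n = 2 × (3.858 / 0.748)² = 2 × 5.158² = 2 × 26.60 = 53.2.
Round up to the next whole participant.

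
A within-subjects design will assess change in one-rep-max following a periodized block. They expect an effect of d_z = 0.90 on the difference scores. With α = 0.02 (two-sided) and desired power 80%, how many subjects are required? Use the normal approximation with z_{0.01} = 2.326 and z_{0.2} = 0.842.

n = 13 pairs

For a paired (one-sample on differences) test: n = ((z_{α/2} + z_β) / d)².
z_{α/2} + z_β = 2.326 + 0.842 = 3.168.
n = (3.168 / 0.90)² = 3.520² = 12.39.
Round up.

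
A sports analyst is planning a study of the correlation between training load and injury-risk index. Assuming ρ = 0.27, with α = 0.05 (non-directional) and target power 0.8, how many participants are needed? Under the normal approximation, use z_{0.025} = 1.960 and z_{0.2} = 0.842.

n = 106

Fisher's z: C = ½·ln((1+r)/(1−r)) = ½·ln(1.7397) = 0.2769.
n = ((z_{α/2} + z_β)/C)² + 3.
(1.960 + 0.842) / 0.2769 = 2.802 / 0.2769 = 10.119.
n = 10.119² + 3 = 102.40 + 3 = 105.4.
Round up.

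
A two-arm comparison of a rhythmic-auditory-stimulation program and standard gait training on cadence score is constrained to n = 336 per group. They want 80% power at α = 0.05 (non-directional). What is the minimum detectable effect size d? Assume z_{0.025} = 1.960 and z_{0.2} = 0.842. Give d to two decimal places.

d_min ≈ 0.22

For two independent groups of n = 336 each: d_min = (z_{α/2} + z_β)·√(2/n).
z-sum = 1.960 + 0.842 = 2.802.
d_min = 2.802 × √(2/336) = 2.802 × 0.0772 = 0.216.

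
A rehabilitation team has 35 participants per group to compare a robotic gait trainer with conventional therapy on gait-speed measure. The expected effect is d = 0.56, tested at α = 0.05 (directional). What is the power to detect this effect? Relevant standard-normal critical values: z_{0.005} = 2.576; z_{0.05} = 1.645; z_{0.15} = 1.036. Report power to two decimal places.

For two equal groups, power = Φ(d·√(n/2) − z_{α}).
d·√(n/2) = 0.56 × √(35/2) = 0.56 × 4.183 = 2.343.
z_β = 2.343 − 1.645 = 0.698.
Power = Φ(0.698) = 0.757.

power ≈ 0.76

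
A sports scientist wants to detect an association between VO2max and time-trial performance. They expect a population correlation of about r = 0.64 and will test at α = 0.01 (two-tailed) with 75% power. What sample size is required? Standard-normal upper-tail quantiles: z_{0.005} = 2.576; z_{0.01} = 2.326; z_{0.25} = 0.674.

Fisher's z: C = ½·ln((1+r)/(1−r)) = ½·ln(4.5556) = 0.7582.
n = ((z_{α/2} + z_β)/C)² + 3.
(2.576 + 0.674) / 0.7582 = 3.250 / 0.7582 = 4.286.
n = 4.286² + 3 = 18.37 + 3 = 21.4.
Round up.

n = 22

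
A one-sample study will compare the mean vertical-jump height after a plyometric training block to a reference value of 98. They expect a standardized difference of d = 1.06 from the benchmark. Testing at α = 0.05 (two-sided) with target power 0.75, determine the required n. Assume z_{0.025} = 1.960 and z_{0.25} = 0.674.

For a one-sample test: n = ((z_{α/2} + z_β) / d)².
z_{α/2} + z_β = 1.960 + 0.674 = 2.634.
n = (2.634 / 1.06)² = 2.485² = 6.17.
Round up.

n = 7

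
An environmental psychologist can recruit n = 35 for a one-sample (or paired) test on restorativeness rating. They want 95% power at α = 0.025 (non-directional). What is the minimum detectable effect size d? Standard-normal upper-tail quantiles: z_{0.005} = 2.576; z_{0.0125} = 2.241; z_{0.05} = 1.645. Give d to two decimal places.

For a single sample (or paired design) of n = 35: d_min = (z_{α/2} + z_β)/√n.
z-sum = 2.241 + 1.645 = 3.886.
d_min = 3.886 / √35 = 3.886 / 5.916 = 0.657.

d_min ≈ 0.66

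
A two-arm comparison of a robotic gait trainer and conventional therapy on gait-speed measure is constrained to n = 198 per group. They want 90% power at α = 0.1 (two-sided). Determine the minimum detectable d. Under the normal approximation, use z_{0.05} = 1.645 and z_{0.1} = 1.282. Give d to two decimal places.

For two independent groups of n = 198 each: d_min = (z_{α/2} + z_β)·√(2/n).
z-sum = 1.645 + 1.282 = 2.927.
d_min = 2.927 × √(2/198) = 2.927 × 0.1005 = 0.294.

d_min ≈ 0.29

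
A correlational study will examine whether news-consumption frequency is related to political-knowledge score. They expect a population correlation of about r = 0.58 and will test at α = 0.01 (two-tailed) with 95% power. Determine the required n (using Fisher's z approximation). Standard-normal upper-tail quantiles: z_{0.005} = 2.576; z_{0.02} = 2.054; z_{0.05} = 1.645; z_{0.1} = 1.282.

Fisher's z: C = ½·ln((1+r)/(1−r)) = ½·ln(3.7619) = 0.6625.
n = ((z_{α/2} + z_β)/C)² + 3.
(2.576 + 1.645) / 0.6625 = 4.221 / 0.6625 = 6.371.
n = 6.371² + 3 = 40.59 + 3 = 43.6.
Round up.

n = 44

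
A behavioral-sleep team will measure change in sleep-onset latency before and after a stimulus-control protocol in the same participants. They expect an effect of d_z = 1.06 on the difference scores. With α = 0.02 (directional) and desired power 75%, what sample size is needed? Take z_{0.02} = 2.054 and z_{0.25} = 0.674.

n = 7 pairs

For a paired (one-sample on differences) test: n = ((z_{α} + z_β) / d)².
z_{α} + z_β = 2.054 + 0.674 = 2.728.
n = (2.728 / 1.06)² = 2.574² = 6.62.
Round up.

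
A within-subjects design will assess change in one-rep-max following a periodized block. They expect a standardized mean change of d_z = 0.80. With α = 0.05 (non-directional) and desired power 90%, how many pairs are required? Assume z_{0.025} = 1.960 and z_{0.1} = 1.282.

n = 17 pairs

For a paired (one-sample on differences) test: n = ((z_{α/2} + z_β) / d)².
z_{α/2} + z_β = 1.960 + 1.282 = 3.242.
n = (3.242 / 0.80)² = 4.052² = 16.42.
Round up.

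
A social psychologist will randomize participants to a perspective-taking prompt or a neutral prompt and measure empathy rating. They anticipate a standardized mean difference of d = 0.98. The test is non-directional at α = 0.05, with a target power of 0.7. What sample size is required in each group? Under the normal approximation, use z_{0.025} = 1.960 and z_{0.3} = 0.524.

For two independent groups with equal n: n = 2·((z_{α/2} + z_β) / d)².
z_{α/2} + z_β = 1.960 + 0.524 = 2.484.
n = 2 × (2.484 / 0.98)² = 2 × 2.535² = 2 × 6.42 = 12.8.
Round up to the next whole participant.

n = 13 per group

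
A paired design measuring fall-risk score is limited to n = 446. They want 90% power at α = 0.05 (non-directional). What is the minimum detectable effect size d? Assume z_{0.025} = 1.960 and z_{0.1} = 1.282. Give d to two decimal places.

For a single sample (or paired design) of n = 446: d_min = (z_{α/2} + z_β)/√n.
z-sum = 1.960 + 1.282 = 3.242.
d_min = 3.242 / √446 = 3.242 / 21.119 = 0.154.

d_min ≈ 0.15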